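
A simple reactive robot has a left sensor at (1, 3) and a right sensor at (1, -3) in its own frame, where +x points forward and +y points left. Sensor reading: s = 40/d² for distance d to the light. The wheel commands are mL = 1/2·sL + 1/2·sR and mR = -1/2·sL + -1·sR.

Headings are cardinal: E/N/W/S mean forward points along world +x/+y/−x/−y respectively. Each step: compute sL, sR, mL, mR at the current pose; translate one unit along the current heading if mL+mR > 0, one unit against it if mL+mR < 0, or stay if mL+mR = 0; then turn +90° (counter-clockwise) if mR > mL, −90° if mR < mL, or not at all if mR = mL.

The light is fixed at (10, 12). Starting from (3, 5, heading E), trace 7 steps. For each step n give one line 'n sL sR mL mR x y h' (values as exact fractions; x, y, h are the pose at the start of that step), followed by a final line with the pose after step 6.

n=0: pose=(3,5,E); sL=10/13, sR=5/17; mL=235/442, mR=-150/221; mL+mR=-5/34 → advance -1; mR−mL=-535/442 → turn -1·90°
n=1: pose=(2,5,S); sL=40/89, sR=8/37; mL=1096/3293, mR=-1452/3293; mL+mR=-4/37 → advance -1; mR−mL=-2548/3293 → turn -1·90°
n=2: pose=(2,6,W); sL=20/81, sR=4/9; mL=28/81, mR=-46/81; mL+mR=-2/9 → advance -1; mR−mL=-74/81 → turn -1·90°
n=3: pose=(3,6,N); sL=8/25, sR=40/41; mL=664/1025, mR=-1164/1025; mL+mR=-20/41 → advance -1; mR−mL=-1828/1025 → turn -1·90°
n=4: pose=(3,5,E); sL=10/13, sR=5/17; mL=235/442, mR=-150/221; mL+mR=-5/34 → advance -1; mR−mL=-535/442 → turn -1·90°
n=5: pose=(2,5,S); sL=40/89, sR=8/37; mL=1096/3293, mR=-1452/3293; mL+mR=-4/37 → advance -1; mR−mL=-2548/3293 → turn -1·90°
n=6: pose=(2,6,W); sL=20/81, sR=4/9; mL=28/81, mR=-46/81; mL+mR=-2/9 → advance -1; mR−mL=-74/81 → turn -1·90°

0 10/13 5/17 235/442 -150/221 3 5 E
1 40/89 8/37 1096/3293 -1452/3293 2 5 S
2 20/81 4/9 28/81 -46/81 2 6 W
3 8/25 40/41 664/1025 -1164/1025 3 6 N
4 10/13 5/17 235/442 -150/221 3 5 E
5 40/89 8/37 1096/3293 -1452/3293 2 5 S
6 20/81 4/9 28/81 -46/81 2 6 W
final 3 6 N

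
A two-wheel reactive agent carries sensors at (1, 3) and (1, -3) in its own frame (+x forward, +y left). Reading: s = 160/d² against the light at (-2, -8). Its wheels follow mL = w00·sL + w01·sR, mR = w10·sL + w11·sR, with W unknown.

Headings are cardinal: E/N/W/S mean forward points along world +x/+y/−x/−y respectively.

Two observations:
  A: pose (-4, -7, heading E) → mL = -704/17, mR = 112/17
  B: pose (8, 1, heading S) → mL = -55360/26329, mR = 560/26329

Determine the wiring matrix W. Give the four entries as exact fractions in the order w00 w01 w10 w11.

obs A: pose=(-4,-7,E) → sL=160/17, sR=32, mL=-704/17, mR=112/17
obs B: pose=(8,1,S) → sL=160/233, sR=160/113, mL=-55360/26329, mR=560/26329
sensor matrix S = [[160/17, 32], [160/233, 160/113]]; det S = -3870720/447593
solve [mL_A; mL_B] = S·[w00; w01] and [mR_A; mR_B] = S·[w10; w11]:
  w00 = -1, w01 = -1, w10 = -1, w11 = 1/2

-1 -1 -1 1/2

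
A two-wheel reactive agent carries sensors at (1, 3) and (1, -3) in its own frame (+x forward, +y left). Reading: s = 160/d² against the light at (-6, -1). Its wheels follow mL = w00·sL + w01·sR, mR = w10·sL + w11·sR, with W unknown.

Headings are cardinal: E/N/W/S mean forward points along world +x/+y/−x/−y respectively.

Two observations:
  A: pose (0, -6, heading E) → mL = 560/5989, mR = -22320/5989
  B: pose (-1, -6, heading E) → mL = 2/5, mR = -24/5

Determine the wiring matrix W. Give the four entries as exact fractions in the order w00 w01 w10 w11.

1/2 -1 -1 -1/2

obs A: pose=(0,-6,E) → sL=160/53, sR=160/113, mL=560/5989, mR=-22320/5989
obs B: pose=(-1,-6,E) → sL=4, sR=8/5, mL=2/5, mR=-24/5
sensor matrix S = [[160/53, 160/113], [4, 8/5]]; det S = -4992/5989
solve [mL_A; mL_B] = S·[w00; w01] and [mR_A; mR_B] = S·[w10; w11]:
  w00 = 1/2, w01 = -1, w10 = -1, w11 = -1/2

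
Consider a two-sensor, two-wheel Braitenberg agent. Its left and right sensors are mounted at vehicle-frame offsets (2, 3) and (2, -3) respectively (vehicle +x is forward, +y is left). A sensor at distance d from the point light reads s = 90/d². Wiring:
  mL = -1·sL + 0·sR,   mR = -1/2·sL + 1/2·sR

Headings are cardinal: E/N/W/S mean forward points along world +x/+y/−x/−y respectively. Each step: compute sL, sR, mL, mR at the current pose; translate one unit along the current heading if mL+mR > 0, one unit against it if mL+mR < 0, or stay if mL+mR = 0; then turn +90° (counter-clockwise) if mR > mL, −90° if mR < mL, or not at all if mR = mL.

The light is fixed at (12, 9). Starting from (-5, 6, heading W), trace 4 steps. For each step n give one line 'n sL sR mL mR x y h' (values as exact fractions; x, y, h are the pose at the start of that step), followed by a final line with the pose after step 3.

n=0: pose=(-5,6,W); sL=90/397, sR=90/361; mL=-90/397, mR=1620/143317; mL+mR=-30870/143317 → advance -1; mR−mL=34110/143317 → turn +1·90°
n=1: pose=(-4,6,S); sL=45/97, sR=45/193; mL=-45/97, mR=-2160/18721; mL+mR=-10845/18721 → advance -1; mR−mL=6525/18721 → turn +1·90°
n=2: pose=(-4,7,E); sL=90/197, sR=90/221; mL=-90/197, mR=-1080/43537; mL+mR=-20970/43537 → advance -1; mR−mL=18810/43537 → turn +1·90°
n=3: pose=(-5,7,N); sL=9/40, sR=45/98; mL=-9/40, mR=459/3920; mL+mR=-423/3920 → advance -1; mR−mL=1341/3920 → turn +1·90°

0 90/397 90/361 -90/397 1620/143317 -5 6 W
1 45/97 45/193 -45/97 -2160/18721 -4 6 S
2 90/197 90/221 -90/197 -1080/43537 -4 7 E
3 9/40 45/98 -9/40 459/3920 -5 7 N
final -5 6 W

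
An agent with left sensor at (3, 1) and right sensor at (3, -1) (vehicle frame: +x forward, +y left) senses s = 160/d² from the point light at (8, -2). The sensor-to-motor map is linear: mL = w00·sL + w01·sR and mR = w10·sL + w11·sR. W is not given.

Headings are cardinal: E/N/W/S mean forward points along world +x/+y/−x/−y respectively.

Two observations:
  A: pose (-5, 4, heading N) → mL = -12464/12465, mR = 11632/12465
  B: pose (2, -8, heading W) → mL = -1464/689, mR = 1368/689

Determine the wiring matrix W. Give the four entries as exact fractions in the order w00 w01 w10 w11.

-1/2 -1 1 1/2

obs A: pose=(-5,4,N) → sL=160/277, sR=32/45, mL=-12464/12465, mR=11632/12465
obs B: pose=(2,-8,W) → sL=16/13, sR=80/53, mL=-1464/689, mR=1368/689
sensor matrix S = [[160/277, 32/45], [16/13, 80/53]]; det S = -28672/8588385
solve [mL_A; mL_B] = S·[w00; w01] and [mR_A; mR_B] = S·[w10; w11]:
  w00 = -1/2, w01 = -1, w10 = 1, w11 = 1/2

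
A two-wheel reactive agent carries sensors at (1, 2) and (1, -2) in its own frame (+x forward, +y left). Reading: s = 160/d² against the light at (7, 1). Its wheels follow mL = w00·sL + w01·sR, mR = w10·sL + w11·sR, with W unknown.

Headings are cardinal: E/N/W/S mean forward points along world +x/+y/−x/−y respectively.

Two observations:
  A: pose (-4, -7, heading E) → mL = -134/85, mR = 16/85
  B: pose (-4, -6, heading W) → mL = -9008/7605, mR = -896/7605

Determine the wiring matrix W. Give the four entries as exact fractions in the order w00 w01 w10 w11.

obs A: pose=(-4,-7,E) → sL=20/17, sR=4/5, mL=-134/85, mR=16/85
obs B: pose=(-4,-6,W) → sL=32/45, sR=160/169, mL=-9008/7605, mR=-896/7605
sensor matrix S = [[20/17, 4/5], [32/45, 160/169]]; det S = 352256/646425
solve [mL_A; mL_B] = S·[w00; w01] and [mR_A; mR_B] = S·[w10; w11]:
  w00 = -1, w01 = -1/2, w10 = 1/2, w11 = -1/2

-1 -1/2 1/2 -1/2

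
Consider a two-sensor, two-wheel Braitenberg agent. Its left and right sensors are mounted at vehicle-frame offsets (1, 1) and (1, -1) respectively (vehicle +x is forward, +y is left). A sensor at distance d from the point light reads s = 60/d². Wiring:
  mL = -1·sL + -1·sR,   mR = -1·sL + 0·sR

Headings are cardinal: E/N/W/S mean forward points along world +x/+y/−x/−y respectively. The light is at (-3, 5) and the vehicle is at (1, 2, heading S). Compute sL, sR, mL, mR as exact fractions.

left sensor world pos  = (2, 1); dL² = 41
right sensor world pos = (0, 1); dR² = 25
sL = 60/41 = 60/41
sR = 60/25 = 12/5
mL = -1·sL + -1·sR = -792/205
mR = -1·sL + 0·sR = -60/41

60/41 12/5 -792/205 -60/41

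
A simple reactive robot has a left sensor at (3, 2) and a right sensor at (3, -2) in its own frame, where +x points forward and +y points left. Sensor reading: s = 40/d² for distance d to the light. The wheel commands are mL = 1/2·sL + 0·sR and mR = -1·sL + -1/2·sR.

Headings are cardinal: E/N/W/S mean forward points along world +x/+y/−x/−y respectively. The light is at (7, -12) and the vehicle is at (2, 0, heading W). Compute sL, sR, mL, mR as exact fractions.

left sensor world pos  = (-1, -2); dL² = 164
right sensor world pos = (-1, 2); dR² = 260
sL = 40/164 = 10/41
sR = 40/260 = 2/13
mL = 1/2·sL + 0·sR = 5/41
mR = -1·sL + -1/2·sR = -171/533

10/41 2/13 5/41 -171/533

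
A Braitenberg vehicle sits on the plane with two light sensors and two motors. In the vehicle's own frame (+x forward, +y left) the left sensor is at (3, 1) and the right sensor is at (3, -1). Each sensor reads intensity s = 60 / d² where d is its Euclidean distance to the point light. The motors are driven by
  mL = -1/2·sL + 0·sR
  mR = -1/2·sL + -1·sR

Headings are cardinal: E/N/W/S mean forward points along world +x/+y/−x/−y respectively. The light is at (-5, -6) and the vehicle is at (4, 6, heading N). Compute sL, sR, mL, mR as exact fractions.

left sensor world pos  = (3, 9); dL² = 289
right sensor world pos = (5, 9); dR² = 325
sL = 60/289 = 60/289
sR = 60/325 = 12/65
mL = -1/2·sL + 0·sR = -30/289
mR = -1/2·sL + -1·sR = -5418/18785

60/289 12/65 -30/289 -5418/18785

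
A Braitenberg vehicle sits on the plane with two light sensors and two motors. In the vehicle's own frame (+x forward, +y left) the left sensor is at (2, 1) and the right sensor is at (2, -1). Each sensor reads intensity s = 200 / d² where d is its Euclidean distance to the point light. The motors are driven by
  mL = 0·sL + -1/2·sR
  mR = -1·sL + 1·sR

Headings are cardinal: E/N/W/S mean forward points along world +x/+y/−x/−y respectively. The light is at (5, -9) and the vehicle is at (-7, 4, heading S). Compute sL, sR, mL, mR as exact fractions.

left sensor world pos  = (-6, 2); dL² = 242
right sensor world pos = (-8, 2); dR² = 290
sL = 200/242 = 100/121
sR = 200/290 = 20/29
mL = 0·sL + -1/2·sR = -10/29
mR = -1·sL + 1·sR = -480/3509

100/121 20/29 -10/29 -480/3509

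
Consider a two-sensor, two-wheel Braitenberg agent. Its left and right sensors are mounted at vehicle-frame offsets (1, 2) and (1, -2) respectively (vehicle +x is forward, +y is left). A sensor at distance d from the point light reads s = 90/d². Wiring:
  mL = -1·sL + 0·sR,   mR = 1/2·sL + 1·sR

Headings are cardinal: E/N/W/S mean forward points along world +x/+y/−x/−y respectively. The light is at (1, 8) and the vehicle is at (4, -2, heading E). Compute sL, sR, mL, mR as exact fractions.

left sensor world pos  = (5, 0); dL² = 80
right sensor world pos = (5, -4); dR² = 160
sL = 90/80 = 9/8
sR = 90/160 = 9/16
mL = -1·sL + 0·sR = -9/8
mR = 1/2·sL + 1·sR = 9/8

9/8 9/16 -9/8 9/8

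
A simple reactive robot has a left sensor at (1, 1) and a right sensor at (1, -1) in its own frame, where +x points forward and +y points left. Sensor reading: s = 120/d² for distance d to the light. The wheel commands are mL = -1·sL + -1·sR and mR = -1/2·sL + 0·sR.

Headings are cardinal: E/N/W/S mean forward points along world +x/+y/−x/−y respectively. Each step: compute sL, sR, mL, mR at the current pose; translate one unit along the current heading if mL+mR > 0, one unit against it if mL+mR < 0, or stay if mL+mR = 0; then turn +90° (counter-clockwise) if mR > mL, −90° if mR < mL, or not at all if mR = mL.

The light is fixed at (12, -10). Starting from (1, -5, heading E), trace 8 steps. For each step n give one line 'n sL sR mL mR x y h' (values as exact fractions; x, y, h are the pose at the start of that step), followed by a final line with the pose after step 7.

n=0: pose=(1,-5,E); sL=15/17, sR=30/29; mL=-945/493, mR=-15/34; mL+mR=-2325/986 → advance -1; mR−mL=1455/986 → turn +1·90°
n=1: pose=(0,-5,N); sL=24/41, sR=120/157; mL=-8688/6437, mR=-12/41; mL+mR=-10572/6437 → advance -1; mR−mL=6804/6437 → turn +1·90°
n=2: pose=(0,-6,W); sL=60/89, sR=60/97; mL=-11160/8633, mR=-30/89; mL+mR=-14070/8633 → advance -1; mR−mL=8250/8633 → turn +1·90°
n=3: pose=(1,-6,S); sL=120/109, sR=40/51; mL=-10480/5559, mR=-60/109; mL+mR=-13540/5559 → advance -1; mR−mL=7420/5559 → turn +1·90°
n=4: pose=(1,-5,E); sL=15/17, sR=30/29; mL=-945/493, mR=-15/34; mL+mR=-2325/986 → advance -1; mR−mL=1455/986 → turn +1·90°
n=5: pose=(0,-5,N); sL=24/41, sR=120/157; mL=-8688/6437, mR=-12/41; mL+mR=-10572/6437 → advance -1; mR−mL=6804/6437 → turn +1·90°
n=6: pose=(0,-6,W); sL=60/89, sR=60/97; mL=-11160/8633, mR=-30/89; mL+mR=-14070/8633 → advance -1; mR−mL=8250/8633 → turn +1·90°
n=7: pose=(1,-6,S); sL=120/109, sR=40/51; mL=-10480/5559, mR=-60/109; mL+mR=-13540/5559 → advance -1; mR−mL=7420/5559 → turn +1·90°

0 15/17 30/29 -945/493 -15/34 1 -5 E
1 24/41 120/157 -8688/6437 -12/41 0 -5 N
2 60/89 60/97 -11160/8633 -30/89 0 -6 W
3 120/109 40/51 -10480/5559 -60/109 1 -6 S
4 15/17 30/29 -945/493 -15/34 1 -5 E
5 24/41 120/157 -8688/6437 -12/41 0 -5 N
6 60/89 60/97 -11160/8633 -30/89 0 -6 W
7 120/109 40/51 -10480/5559 -60/109 1 -6 S
final 1 -5 E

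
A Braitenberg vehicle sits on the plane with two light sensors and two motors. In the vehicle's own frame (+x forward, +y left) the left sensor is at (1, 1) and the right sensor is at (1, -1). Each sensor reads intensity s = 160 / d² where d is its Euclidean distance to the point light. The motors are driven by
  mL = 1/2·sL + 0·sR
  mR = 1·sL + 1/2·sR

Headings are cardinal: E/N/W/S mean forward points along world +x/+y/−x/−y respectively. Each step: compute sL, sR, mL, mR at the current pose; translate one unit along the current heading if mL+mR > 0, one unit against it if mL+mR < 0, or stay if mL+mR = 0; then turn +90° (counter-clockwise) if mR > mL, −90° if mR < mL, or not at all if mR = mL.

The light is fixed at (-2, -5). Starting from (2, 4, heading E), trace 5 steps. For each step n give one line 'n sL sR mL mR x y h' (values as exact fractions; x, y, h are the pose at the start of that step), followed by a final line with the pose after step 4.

n=0: pose=(2,4,E); sL=32/25, sR=160/89; mL=16/25, mR=4848/2225; mL+mR=6272/2225 → advance +1; mR−mL=3424/2225 → turn +1·90°
n=1: pose=(3,4,N); sL=40/29, sR=20/17; mL=20/29, mR=970/493; mL+mR=1310/493 → advance +1; mR−mL=630/493 → turn +1·90°
n=2: pose=(3,5,W); sL=160/97, sR=160/137; mL=80/97, mR=29680/13289; mL+mR=40640/13289 → advance +1; mR−mL=18720/13289 → turn +1·90°
n=3: pose=(2,5,S); sL=80/53, sR=16/9; mL=40/53, mR=1144/477; mL+mR=1504/477 → advance +1; mR−mL=784/477 → turn +1·90°
n=4: pose=(2,4,E); sL=32/25, sR=160/89; mL=16/25, mR=4848/2225; mL+mR=6272/2225 → advance +1; mR−mL=3424/2225 → turn +1·90°

0 32/25 160/89 16/25 4848/2225 2 4 E
1 40/29 20/17 20/29 970/493 3 4 N
2 160/97 160/137 80/97 29680/13289 3 5 W
3 80/53 16/9 40/53 1144/477 2 5 S
4 32/25 160/89 16/25 4848/2225 2 4 E
final 3 4 N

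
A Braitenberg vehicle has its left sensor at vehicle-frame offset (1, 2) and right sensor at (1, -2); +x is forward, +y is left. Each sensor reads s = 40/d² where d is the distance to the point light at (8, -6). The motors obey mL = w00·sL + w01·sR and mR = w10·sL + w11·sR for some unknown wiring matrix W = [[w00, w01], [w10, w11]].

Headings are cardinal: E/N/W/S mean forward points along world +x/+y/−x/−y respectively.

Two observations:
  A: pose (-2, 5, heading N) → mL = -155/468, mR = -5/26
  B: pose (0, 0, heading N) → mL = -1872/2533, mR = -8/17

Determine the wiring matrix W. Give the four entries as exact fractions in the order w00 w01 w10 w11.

-1 -1 0 -1

obs A: pose=(-2,5,N) → sL=5/36, sR=5/26, mL=-155/468, mR=-5/26
obs B: pose=(0,0,N) → sL=40/149, sR=8/17, mL=-1872/2533, mR=-8/17
sensor matrix S = [[5/36, 5/26], [40/149, 8/17]]; det S = 4070/296361
solve [mL_A; mL_B] = S·[w00; w01] and [mR_A; mR_B] = S·[w10; w11]:
  w00 = -1, w01 = -1, w10 = 0, w11 = -1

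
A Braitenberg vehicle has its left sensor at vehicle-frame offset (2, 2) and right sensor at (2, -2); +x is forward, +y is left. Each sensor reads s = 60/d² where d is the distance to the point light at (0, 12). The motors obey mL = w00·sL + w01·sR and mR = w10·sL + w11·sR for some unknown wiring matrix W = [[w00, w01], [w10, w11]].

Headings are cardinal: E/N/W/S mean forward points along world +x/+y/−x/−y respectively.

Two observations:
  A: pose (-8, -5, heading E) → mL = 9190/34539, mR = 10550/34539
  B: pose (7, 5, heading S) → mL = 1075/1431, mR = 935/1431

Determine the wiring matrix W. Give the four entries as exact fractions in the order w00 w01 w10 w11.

obs A: pose=(-8,-5,E) → sL=20/87, sR=60/397, mL=9190/34539, mR=10550/34539
obs B: pose=(7,5,S) → sL=10/27, sR=30/53, mL=1075/1431, mR=935/1431
sensor matrix S = [[20/87, 60/397], [10/27, 30/53]]; det S = 407200/5491701
solve [mL_A; mL_B] = S·[w00; w01] and [mR_A; mR_B] = S·[w10; w11]:
  w00 = 1/2, w01 = 1, w10 = 1, w11 = 1/2

1/2 1 1 1/2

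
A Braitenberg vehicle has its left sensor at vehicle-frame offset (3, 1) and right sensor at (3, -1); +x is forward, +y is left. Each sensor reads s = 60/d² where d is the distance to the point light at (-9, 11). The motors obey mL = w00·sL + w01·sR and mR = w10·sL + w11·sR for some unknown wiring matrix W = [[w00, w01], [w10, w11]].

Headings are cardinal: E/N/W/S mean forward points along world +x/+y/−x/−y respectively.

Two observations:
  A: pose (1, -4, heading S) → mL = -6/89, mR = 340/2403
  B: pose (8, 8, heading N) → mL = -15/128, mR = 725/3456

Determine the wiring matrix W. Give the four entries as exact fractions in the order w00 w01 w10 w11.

-1/2 0 1/2 1/2

obs A: pose=(1,-4,S) → sL=12/89, sR=4/27, mL=-6/89, mR=340/2403
obs B: pose=(8,8,N) → sL=15/64, sR=5/27, mL=-15/128, mR=725/3456
sensor matrix S = [[12/89, 4/27], [15/64, 5/27]]; det S = -125/12816
solve [mL_A; mL_B] = S·[w00; w01] and [mR_A; mR_B] = S·[w10; w11]:
  w00 = -1/2, w01 = 0, w10 = 1/2, w11 = 1/2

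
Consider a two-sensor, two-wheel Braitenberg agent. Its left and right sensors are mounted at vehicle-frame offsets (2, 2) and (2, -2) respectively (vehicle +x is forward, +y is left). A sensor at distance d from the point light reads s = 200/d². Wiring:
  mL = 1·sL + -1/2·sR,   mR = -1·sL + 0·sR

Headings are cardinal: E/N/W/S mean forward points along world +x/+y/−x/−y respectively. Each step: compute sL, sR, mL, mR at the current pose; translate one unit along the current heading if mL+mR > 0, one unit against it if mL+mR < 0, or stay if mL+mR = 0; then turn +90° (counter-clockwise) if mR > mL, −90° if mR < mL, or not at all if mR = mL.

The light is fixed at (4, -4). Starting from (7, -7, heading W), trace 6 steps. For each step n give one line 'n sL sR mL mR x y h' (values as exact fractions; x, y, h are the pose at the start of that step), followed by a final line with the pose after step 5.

n=0: pose=(7,-7,W); sL=100/13, sR=100; mL=-550/13, mR=-100/13; mL+mR=-50 → advance -1; mR−mL=450/13 → turn +1·90°
n=1: pose=(8,-7,S); sL=200/61, sR=200/29; mL=-300/1769, mR=-200/61; mL+mR=-100/29 → advance -1; mR−mL=-5500/1769 → turn -1·90°
n=2: pose=(8,-6,W); sL=10, sR=50; mL=-15, mR=-10; mL+mR=-25 → advance -1; mR−mL=5 → turn +1·90°
n=3: pose=(9,-6,S); sL=40/13, sR=8; mL=-12/13, mR=-40/13; mL+mR=-4 → advance -1; mR−mL=-28/13 → turn -1·90°
n=4: pose=(9,-5,W); sL=100/9, sR=20; mL=10/9, mR=-100/9; mL+mR=-10 → advance -1; mR−mL=-110/9 → turn -1·90°
n=5: pose=(10,-5,N); sL=200/17, sR=40/13; mL=2260/221, mR=-200/17; mL+mR=-20/13 → advance -1; mR−mL=-4860/221 → turn -1·90°

0 100/13 100 -550/13 -100/13 7 -7 W
1 200/61 200/29 -300/1769 -200/61 8 -7 S
2 10 50 -15 -10 8 -6 W
3 40/13 8 -12/13 -40/13 9 -6 S
4 100/9 20 10/9 -100/9 9 -5 W
5 200/17 40/13 2260/221 -200/17 10 -5 N
final 10 -6 E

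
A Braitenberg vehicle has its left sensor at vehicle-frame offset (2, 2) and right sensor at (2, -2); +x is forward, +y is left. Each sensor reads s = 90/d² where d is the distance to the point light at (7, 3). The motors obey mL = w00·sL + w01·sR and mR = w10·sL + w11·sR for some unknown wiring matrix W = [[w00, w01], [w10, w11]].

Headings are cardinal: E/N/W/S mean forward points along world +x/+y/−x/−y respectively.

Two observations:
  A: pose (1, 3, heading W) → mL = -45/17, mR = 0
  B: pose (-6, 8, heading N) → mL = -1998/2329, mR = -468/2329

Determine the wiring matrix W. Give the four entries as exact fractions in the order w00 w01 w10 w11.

-1 -1 1 -1

obs A: pose=(1,3,W) → sL=45/34, sR=45/34, mL=-45/17, mR=0
obs B: pose=(-6,8,N) → sL=45/137, sR=9/17, mL=-1998/2329, mR=-468/2329
sensor matrix S = [[45/34, 45/34], [45/137, 9/17]]; det S = 10530/39593
solve [mL_A; mL_B] = S·[w00; w01] and [mR_A; mR_B] = S·[w10; w11]:
  w00 = -1, w01 = -1, w10 = 1, w11 = -1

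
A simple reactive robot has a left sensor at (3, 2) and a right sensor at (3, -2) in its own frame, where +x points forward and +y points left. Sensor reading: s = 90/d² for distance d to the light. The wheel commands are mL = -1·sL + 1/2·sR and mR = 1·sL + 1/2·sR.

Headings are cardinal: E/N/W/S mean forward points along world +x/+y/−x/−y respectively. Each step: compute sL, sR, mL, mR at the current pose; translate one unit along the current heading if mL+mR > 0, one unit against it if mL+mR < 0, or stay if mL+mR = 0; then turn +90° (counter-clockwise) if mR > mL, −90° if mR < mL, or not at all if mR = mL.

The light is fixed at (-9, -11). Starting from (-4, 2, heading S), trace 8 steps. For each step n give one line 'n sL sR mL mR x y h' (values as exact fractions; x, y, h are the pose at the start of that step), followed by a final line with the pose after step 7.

n=0: pose=(-4,2,S); sL=90/149, sR=90/109; mL=-3105/16241, mR=16515/16241; mL+mR=90/109 → advance +1; mR−mL=180/149 → turn +1·90°
n=1: pose=(-4,1,E); sL=9/26, sR=45/82; mL=-153/2132, mR=1323/2132; mL+mR=45/82 → advance +1; mR−mL=9/13 → turn +1·90°
n=2: pose=(-3,1,N); sL=90/241, sR=90/289; mL=-15165/69649, mR=36855/69649; mL+mR=90/289 → advance +1; mR−mL=180/241 → turn +1·90°
n=3: pose=(-3,2,W); sL=9/13, sR=5/13; mL=-1/2, mR=23/26; mL+mR=5/13 → advance +1; mR−mL=18/13 → turn +1·90°
n=4: pose=(-4,2,S); sL=90/149, sR=90/109; mL=-3105/16241, mR=16515/16241; mL+mR=90/109 → advance +1; mR−mL=180/149 → turn +1·90°
n=5: pose=(-4,1,E); sL=9/26, sR=45/82; mL=-153/2132, mR=1323/2132; mL+mR=45/82 → advance +1; mR−mL=9/13 → turn +1·90°
n=6: pose=(-3,1,N); sL=90/241, sR=90/289; mL=-15165/69649, mR=36855/69649; mL+mR=90/289 → advance +1; mR−mL=180/241 → turn +1·90°
n=7: pose=(-3,2,W); sL=9/13, sR=5/13; mL=-1/2, mR=23/26; mL+mR=5/13 → advance +1; mR−mL=18/13 → turn +1·90°

0 90/149 90/109 -3105/16241 16515/16241 -4 2 S
1 9/26 45/82 -153/2132 1323/2132 -4 1 E
2 90/241 90/289 -15165/69649 36855/69649 -3 1 N
3 9/13 5/13 -1/2 23/26 -3 2 W
4 90/149 90/109 -3105/16241 16515/16241 -4 2 S
5 9/26 45/82 -153/2132 1323/2132 -4 1 E
6 90/241 90/289 -15165/69649 36855/69649 -3 1 N
7 9/13 5/13 -1/2 23/26 -3 2 W
final -4 2 S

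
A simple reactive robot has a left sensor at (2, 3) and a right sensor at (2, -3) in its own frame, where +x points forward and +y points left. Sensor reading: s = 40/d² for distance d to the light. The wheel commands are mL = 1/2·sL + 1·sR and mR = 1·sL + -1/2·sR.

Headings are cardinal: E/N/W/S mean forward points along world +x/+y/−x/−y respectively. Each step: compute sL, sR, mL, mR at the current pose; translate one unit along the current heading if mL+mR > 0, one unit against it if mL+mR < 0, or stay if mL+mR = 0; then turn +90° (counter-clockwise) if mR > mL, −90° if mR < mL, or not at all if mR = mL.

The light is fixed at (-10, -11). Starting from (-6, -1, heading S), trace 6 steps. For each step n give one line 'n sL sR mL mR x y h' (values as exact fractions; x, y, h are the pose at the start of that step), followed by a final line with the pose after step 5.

n=0: pose=(-6,-1,S); sL=40/113, sR=8/13; mL=1164/1469, mR=68/1469; mL+mR=1232/1469 → advance +1; mR−mL=-1096/1469 → turn -1·90°
n=1: pose=(-6,-2,W); sL=1, sR=10/37; mL=57/74, mR=32/37; mL+mR=121/74 → advance +1; mR−mL=7/74 → turn +1·90°
n=2: pose=(-7,-2,S); sL=8/17, sR=40/49; mL=876/833, mR=52/833; mL+mR=928/833 → advance +1; mR−mL=-824/833 → turn -1·90°
n=3: pose=(-7,-3,W); sL=20/13, sR=20/61; mL=870/793, mR=1090/793; mL+mR=1960/793 → advance +1; mR−mL=220/793 → turn +1·90°
n=4: pose=(-8,-3,S); sL=40/61, sR=40/37; mL=3180/2257, mR=260/2257; mL+mR=3440/2257 → advance +1; mR−mL=-2920/2257 → turn -1·90°
n=5: pose=(-8,-4,W); sL=5/2, sR=2/5; mL=33/20, mR=23/10; mL+mR=79/20 → advance +1; mR−mL=13/20 → turn +1·90°

0 40/113 8/13 1164/1469 68/1469 -6 -1 S
1 1 10/37 57/74 32/37 -6 -2 W
2 8/17 40/49 876/833 52/833 -7 -2 S
3 20/13 20/61 870/793 1090/793 -7 -3 W
4 40/61 40/37 3180/2257 260/2257 -8 -3 S
5 5/2 2/5 33/20 23/10 -8 -4 W
final -9 -4 S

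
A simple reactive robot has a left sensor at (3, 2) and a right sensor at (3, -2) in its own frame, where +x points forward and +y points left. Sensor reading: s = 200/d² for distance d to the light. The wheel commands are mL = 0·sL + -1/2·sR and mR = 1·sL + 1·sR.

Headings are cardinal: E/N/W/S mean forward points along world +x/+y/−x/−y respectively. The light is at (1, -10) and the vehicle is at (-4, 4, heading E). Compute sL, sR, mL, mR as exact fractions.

10/13 50/37 -25/37 1020/481

left sensor world pos  = (-1, 6); dL² = 260
right sensor world pos = (-1, 2); dR² = 148
sL = 200/260 = 10/13
sR = 200/148 = 50/37
mL = 0·sL + -1/2·sR = -25/37
mR = 1·sL + 1·sR = 1020/481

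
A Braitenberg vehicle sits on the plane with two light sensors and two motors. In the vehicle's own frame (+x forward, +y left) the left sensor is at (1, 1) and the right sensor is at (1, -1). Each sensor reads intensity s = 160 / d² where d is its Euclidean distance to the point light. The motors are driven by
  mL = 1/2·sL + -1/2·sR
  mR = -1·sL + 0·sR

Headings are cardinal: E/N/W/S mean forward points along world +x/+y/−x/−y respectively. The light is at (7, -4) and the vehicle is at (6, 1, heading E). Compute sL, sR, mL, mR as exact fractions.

40/9 10 -25/9 -40/9

left sensor world pos  = (7, 2); dL² = 36
right sensor world pos = (7, 0); dR² = 16
sL = 160/36 = 40/9
sR = 160/16 = 10
mL = 1/2·sL + -1/2·sR = -25/9
mR = -1·sL + 0·sR = -40/9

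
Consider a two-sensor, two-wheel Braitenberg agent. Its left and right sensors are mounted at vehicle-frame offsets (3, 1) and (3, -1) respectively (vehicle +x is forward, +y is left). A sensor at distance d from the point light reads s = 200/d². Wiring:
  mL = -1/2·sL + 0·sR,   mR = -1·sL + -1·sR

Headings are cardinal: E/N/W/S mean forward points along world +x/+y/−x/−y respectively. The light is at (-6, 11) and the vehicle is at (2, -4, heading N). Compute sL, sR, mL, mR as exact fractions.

200/193 8/9 -100/193 -3344/1737

left sensor world pos  = (1, -1); dL² = 193
right sensor world pos = (3, -1); dR² = 225
sL = 200/193 = 200/193
sR = 200/225 = 8/9
mL = -1/2·sL + 0·sR = -100/193
mR = -1·sL + -1·sR = -3344/1737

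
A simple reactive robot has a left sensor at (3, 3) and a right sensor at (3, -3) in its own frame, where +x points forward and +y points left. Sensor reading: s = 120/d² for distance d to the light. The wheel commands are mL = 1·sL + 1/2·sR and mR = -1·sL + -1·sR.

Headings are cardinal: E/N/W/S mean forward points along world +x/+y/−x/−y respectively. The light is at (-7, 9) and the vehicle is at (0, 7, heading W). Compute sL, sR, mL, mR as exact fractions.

120/41 120/17 4500/697 -6960/697

left sensor world pos  = (-3, 4); dL² = 41
right sensor world pos = (-3, 10); dR² = 17
sL = 120/41 = 120/41
sR = 120/17 = 120/17
mL = 1·sL + 1/2·sR = 4500/697
mR = -1·sL + -1·sR = -6960/697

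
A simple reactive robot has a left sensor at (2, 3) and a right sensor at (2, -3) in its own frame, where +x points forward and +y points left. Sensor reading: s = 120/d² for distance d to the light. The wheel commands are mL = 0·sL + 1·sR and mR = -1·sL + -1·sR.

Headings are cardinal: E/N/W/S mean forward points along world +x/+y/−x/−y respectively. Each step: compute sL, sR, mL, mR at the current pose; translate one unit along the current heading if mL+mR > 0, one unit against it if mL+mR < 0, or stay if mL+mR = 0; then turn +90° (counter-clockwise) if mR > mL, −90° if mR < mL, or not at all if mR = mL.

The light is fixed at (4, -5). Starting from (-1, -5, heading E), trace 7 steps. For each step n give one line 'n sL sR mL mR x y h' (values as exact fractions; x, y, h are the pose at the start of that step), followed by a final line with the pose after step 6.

n=0: pose=(-1,-5,E); sL=20/3, sR=20/3; mL=20/3, mR=-40/3; mL+mR=-20/3 → advance -1; mR−mL=-20 → turn -1·90°
n=1: pose=(-2,-5,S); sL=120/13, sR=24/17; mL=24/17, mR=-2352/221; mL+mR=-120/13 → advance -1; mR−mL=-2664/221 → turn -1·90°
n=2: pose=(-2,-4,W); sL=30/17, sR=3/2; mL=3/2, mR=-111/34; mL+mR=-30/17 → advance -1; mR−mL=-81/17 → turn -1·90°
n=3: pose=(-1,-4,N); sL=120/73, sR=120/13; mL=120/13, mR=-10320/949; mL+mR=-120/73 → advance -1; mR−mL=-19080/949 → turn -1·90°
n=4: pose=(-1,-5,E); sL=20/3, sR=20/3; mL=20/3, mR=-40/3; mL+mR=-20/3 → advance -1; mR−mL=-20 → turn -1·90°
n=5: pose=(-2,-5,S); sL=120/13, sR=24/17; mL=24/17, mR=-2352/221; mL+mR=-120/13 → advance -1; mR−mL=-2664/221 → turn -1·90°
n=6: pose=(-2,-4,W); sL=30/17, sR=3/2; mL=3/2, mR=-111/34; mL+mR=-30/17 → advance -1; mR−mL=-81/17 → turn -1·90°

0 20/3 20/3 20/3 -40/3 -1 -5 E
1 120/13 24/17 24/17 -2352/221 -2 -5 S
2 30/17 3/2 3/2 -111/34 -2 -4 W
3 120/73 120/13 120/13 -10320/949 -1 -4 N
4 20/3 20/3 20/3 -40/3 -1 -5 E
5 120/13 24/17 24/17 -2352/221 -2 -5 S
6 30/17 3/2 3/2 -111/34 -2 -4 W
final -1 -4 N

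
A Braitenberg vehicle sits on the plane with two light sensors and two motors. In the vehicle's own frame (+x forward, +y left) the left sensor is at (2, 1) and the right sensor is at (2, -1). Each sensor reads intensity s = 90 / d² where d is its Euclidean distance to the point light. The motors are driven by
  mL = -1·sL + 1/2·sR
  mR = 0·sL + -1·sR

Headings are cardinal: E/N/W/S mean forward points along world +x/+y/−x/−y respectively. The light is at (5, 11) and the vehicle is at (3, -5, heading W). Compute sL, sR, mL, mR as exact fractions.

left sensor world pos  = (1, -6); dL² = 305
right sensor world pos = (1, -4); dR² = 241
sL = 90/305 = 18/61
sR = 90/241 = 90/241
mL = -1·sL + 1/2·sR = -1593/14701
mR = 0·sL + -1·sR = -90/241

18/61 90/241 -1593/14701 -90/241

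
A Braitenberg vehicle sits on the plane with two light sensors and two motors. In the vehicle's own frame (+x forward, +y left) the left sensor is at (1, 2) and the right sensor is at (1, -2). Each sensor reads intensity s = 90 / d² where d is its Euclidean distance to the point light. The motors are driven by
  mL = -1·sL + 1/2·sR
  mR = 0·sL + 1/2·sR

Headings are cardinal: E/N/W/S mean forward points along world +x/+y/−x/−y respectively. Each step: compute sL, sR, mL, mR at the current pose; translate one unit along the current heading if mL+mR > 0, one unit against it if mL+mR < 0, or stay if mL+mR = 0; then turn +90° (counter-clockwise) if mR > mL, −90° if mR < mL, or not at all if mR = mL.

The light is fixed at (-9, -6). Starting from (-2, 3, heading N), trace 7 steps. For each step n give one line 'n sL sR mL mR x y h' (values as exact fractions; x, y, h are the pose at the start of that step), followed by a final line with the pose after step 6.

0 18/25 90/181 -2133/4525 45/181 -2 3 N
1 5/4 45/68 -125/136 45/136 -2 2 W
2 90/149 18/17 -189/2533 9/17 -1 2 S
3 5/9 45/53 -125/954 45/106 -1 1 E
4 90/113 18/37 -2313/4181 9/37 0 1 N
5 9/8 45/64 -99/128 45/128 0 0 W
6 90/169 90/89 -405/15041 45/89 1 0 S
final 1 -1 E

n=0: pose=(-2,3,N); sL=18/25, sR=90/181; mL=-2133/4525, mR=45/181; mL+mR=-1008/4525 → advance -1; mR−mL=18/25 → turn +1·90°
n=1: pose=(-2,2,W); sL=5/4, sR=45/68; mL=-125/136, mR=45/136; mL+mR=-10/17 → advance -1; mR−mL=5/4 → turn +1·90°
n=2: pose=(-1,2,S); sL=90/149, sR=18/17; mL=-189/2533, mR=9/17; mL+mR=1152/2533 → advance +1; mR−mL=90/149 → turn +1·90°
n=3: pose=(-1,1,E); sL=5/9, sR=45/53; mL=-125/954, mR=45/106; mL+mR=140/477 → advance +1; mR−mL=5/9 → turn +1·90°
n=4: pose=(0,1,N); sL=90/113, sR=18/37; mL=-2313/4181, mR=9/37; mL+mR=-1296/4181 → advance -1; mR−mL=90/113 → turn +1·90°
n=5: pose=(0,0,W); sL=9/8, sR=45/64; mL=-99/128, mR=45/128; mL+mR=-27/64 → advance -1; mR−mL=9/8 → turn +1·90°
n=6: pose=(1,0,S); sL=90/169, sR=90/89; mL=-405/15041, mR=45/89; mL+mR=7200/15041 → advance +1; mR−mL=90/169 → turn +1·90°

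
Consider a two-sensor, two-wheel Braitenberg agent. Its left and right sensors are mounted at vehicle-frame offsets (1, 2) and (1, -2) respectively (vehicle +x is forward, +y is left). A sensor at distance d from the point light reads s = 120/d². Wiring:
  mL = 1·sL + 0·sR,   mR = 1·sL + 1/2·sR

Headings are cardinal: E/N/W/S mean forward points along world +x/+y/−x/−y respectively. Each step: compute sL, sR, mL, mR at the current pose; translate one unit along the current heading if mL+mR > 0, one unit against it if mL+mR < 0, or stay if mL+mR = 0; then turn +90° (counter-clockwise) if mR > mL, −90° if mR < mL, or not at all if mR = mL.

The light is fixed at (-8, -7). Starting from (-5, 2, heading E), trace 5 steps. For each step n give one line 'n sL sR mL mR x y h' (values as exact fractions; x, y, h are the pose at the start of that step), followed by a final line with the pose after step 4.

0 120/137 24/13 120/137 3204/1781 -5 2 E
1 15/13 15/17 15/13 705/442 -4 2 N
2 120/73 40/51 120/73 7580/3723 -4 3 W
3 60/53 60/41 60/53 4050/2173 -5 3 S
4 120/137 24/13 120/137 3204/1781 -5 2 E
final -4 2 N

n=0: pose=(-5,2,E); sL=120/137, sR=24/13; mL=120/137, mR=3204/1781; mL+mR=4764/1781 → advance +1; mR−mL=12/13 → turn +1·90°
n=1: pose=(-4,2,N); sL=15/13, sR=15/17; mL=15/13, mR=705/442; mL+mR=1215/442 → advance +1; mR−mL=15/34 → turn +1·90°
n=2: pose=(-4,3,W); sL=120/73, sR=40/51; mL=120/73, mR=7580/3723; mL+mR=13700/3723 → advance +1; mR−mL=20/51 → turn +1·90°
n=3: pose=(-5,3,S); sL=60/53, sR=60/41; mL=60/53, mR=4050/2173; mL+mR=6510/2173 → advance +1; mR−mL=30/41 → turn +1·90°
n=4: pose=(-5,2,E); sL=120/137, sR=24/13; mL=120/137, mR=3204/1781; mL+mR=4764/1781 → advance +1; mR−mL=12/13 → turn +1·90°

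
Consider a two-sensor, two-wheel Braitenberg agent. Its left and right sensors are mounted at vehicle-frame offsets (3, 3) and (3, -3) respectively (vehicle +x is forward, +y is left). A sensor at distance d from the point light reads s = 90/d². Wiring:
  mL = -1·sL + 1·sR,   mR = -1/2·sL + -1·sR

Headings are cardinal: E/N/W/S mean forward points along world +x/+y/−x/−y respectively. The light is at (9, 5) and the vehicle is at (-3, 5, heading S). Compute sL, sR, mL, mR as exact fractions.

left sensor world pos  = (0, 2); dL² = 90
right sensor world pos = (-6, 2); dR² = 234
sL = 90/90 = 1
sR = 90/234 = 5/13
mL = -1·sL + 1·sR = -8/13
mR = -1/2·sL + -1·sR = -23/26

1 5/13 -8/13 -23/26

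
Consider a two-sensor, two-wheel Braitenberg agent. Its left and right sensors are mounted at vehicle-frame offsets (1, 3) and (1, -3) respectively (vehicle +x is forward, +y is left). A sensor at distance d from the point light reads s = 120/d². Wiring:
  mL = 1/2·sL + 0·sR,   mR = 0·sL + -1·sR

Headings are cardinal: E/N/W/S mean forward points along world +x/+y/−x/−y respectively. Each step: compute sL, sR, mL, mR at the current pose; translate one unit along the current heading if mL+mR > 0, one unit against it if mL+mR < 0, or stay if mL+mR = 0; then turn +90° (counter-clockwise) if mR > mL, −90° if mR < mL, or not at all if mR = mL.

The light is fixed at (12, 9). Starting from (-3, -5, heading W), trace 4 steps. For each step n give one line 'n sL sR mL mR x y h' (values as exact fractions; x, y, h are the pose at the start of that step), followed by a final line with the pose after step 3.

0 24/109 120/377 12/109 -120/377 -3 -5 W
1 60/229 12/29 30/229 -12/29 -2 -5 N
2 120/313 120/493 60/313 -120/493 -2 -6 E
3 3/10 6/29 3/20 -6/29 -3 -6 S
final -3 -5 W

n=0: pose=(-3,-5,W); sL=24/109, sR=120/377; mL=12/109, mR=-120/377; mL+mR=-8556/41093 → advance -1; mR−mL=-17604/41093 → turn -1·90°
n=1: pose=(-2,-5,N); sL=60/229, sR=12/29; mL=30/229, mR=-12/29; mL+mR=-1878/6641 → advance -1; mR−mL=-3618/6641 → turn -1·90°
n=2: pose=(-2,-6,E); sL=120/313, sR=120/493; mL=60/313, mR=-120/493; mL+mR=-7980/154309 → advance -1; mR−mL=-67140/154309 → turn -1·90°
n=3: pose=(-3,-6,S); sL=3/10, sR=6/29; mL=3/20, mR=-6/29; mL+mR=-33/580 → advance -1; mR−mL=-207/580 → turn -1·90°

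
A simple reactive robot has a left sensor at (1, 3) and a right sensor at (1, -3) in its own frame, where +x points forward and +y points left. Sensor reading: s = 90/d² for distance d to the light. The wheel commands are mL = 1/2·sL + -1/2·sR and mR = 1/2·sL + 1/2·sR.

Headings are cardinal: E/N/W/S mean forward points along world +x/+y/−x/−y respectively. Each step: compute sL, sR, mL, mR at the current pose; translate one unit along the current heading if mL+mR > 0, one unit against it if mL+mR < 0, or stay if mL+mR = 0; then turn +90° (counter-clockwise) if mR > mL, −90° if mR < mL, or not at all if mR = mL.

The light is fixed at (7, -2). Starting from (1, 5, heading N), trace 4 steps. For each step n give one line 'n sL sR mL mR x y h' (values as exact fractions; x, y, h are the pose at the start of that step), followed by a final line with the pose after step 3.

0 18/29 90/73 -648/2117 1962/2117 1 5 N
1 45/37 9/17 216/629 549/629 1 6 W
2 18/13 90/149 756/1937 1926/1937 0 6 S
3 45/68 45/26 -945/1768 2115/1768 0 5 E
final 1 5 N

n=0: pose=(1,5,N); sL=18/29, sR=90/73; mL=-648/2117, mR=1962/2117; mL+mR=18/29 → advance +1; mR−mL=90/73 → turn +1·90°
n=1: pose=(1,6,W); sL=45/37, sR=9/17; mL=216/629, mR=549/629; mL+mR=45/37 → advance +1; mR−mL=9/17 → turn +1·90°
n=2: pose=(0,6,S); sL=18/13, sR=90/149; mL=756/1937, mR=1926/1937; mL+mR=18/13 → advance +1; mR−mL=90/149 → turn +1·90°
n=3: pose=(0,5,E); sL=45/68, sR=45/26; mL=-945/1768, mR=2115/1768; mL+mR=45/68 → advance +1; mR−mL=45/26 → turn +1·90°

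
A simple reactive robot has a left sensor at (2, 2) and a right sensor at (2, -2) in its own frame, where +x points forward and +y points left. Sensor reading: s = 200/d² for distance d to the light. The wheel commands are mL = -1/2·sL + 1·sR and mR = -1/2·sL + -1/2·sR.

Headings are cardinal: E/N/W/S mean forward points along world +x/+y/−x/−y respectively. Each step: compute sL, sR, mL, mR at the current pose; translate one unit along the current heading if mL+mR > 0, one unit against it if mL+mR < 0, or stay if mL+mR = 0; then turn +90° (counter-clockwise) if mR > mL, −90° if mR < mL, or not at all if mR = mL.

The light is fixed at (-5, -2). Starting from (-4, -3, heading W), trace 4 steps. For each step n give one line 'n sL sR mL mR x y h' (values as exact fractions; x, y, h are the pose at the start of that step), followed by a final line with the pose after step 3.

0 20 100 90 -60 -4 -3 W
1 40 40 20 -40 -5 -3 N
2 50 10 -15 -30 -5 -4 E
3 200/17 8 36/17 -168/17 -6 -4 S
final -6 -3 W

n=0: pose=(-4,-3,W); sL=20, sR=100; mL=90, mR=-60; mL+mR=30 → advance +1; mR−mL=-150 → turn -1·90°
n=1: pose=(-5,-3,N); sL=40, sR=40; mL=20, mR=-40; mL+mR=-20 → advance -1; mR−mL=-60 → turn -1·90°
n=2: pose=(-5,-4,E); sL=50, sR=10; mL=-15, mR=-30; mL+mR=-45 → advance -1; mR−mL=-15 → turn -1·90°
n=3: pose=(-6,-4,S); sL=200/17, sR=8; mL=36/17, mR=-168/17; mL+mR=-132/17 → advance -1; mR−mL=-12 → turn -1·90°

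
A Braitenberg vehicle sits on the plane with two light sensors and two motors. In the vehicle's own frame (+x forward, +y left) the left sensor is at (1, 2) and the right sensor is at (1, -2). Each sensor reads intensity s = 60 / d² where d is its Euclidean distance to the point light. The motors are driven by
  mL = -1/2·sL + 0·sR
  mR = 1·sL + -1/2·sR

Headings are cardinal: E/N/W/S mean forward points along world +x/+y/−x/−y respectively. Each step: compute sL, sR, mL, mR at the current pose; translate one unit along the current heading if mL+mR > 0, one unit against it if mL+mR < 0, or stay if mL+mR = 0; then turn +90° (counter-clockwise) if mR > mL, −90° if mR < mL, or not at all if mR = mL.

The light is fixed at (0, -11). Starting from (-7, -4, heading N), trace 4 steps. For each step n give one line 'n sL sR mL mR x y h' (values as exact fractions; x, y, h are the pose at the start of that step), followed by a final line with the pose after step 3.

n=0: pose=(-7,-4,N); sL=12/29, sR=60/89; mL=-6/29, mR=198/2581; mL+mR=-336/2581 → advance -1; mR−mL=732/2581 → turn +1·90°
n=1: pose=(-7,-5,W); sL=3/4, sR=15/32; mL=-3/8, mR=33/64; mL+mR=9/64 → advance +1; mR−mL=57/64 → turn +1·90°
n=2: pose=(-8,-5,S); sL=60/61, sR=12/25; mL=-30/61, mR=1134/1525; mL+mR=384/1525 → advance +1; mR−mL=1884/1525 → turn +1·90°
n=3: pose=(-8,-6,E); sL=30/49, sR=30/29; mL=-15/49, mR=135/1421; mL+mR=-300/1421 → advance -1; mR−mL=570/1421 → turn +1·90°

0 12/29 60/89 -6/29 198/2581 -7 -4 N
1 3/4 15/32 -3/8 33/64 -7 -5 W
2 60/61 12/25 -30/61 1134/1525 -8 -5 S
3 30/49 30/29 -15/49 135/1421 -8 -6 E
final -9 -6 N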